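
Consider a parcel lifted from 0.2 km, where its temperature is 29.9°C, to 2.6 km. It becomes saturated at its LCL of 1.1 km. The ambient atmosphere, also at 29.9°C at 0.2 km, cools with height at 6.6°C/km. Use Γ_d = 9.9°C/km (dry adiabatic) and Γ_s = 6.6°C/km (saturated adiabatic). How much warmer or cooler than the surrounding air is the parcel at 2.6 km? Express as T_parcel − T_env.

Parcel:
  From 200 m to 1100 m (dry): cools by 9.9 × 0.9 = 8.91°C, giving 20.99°C.
  From 1100 m to 2600 m (saturated): cools by 6.6 × 1.5 = 9.9°C, giving 11.09°C.
Environment:
  From 200 m to 2600 m (environment): cools by 6.6 × 2.4 = 15.84°C, giving 14.06°C.
T_parcel − T_env = 11.09 − 14.06 = -2.97°C

-2.97°C (parcel cooler than environment)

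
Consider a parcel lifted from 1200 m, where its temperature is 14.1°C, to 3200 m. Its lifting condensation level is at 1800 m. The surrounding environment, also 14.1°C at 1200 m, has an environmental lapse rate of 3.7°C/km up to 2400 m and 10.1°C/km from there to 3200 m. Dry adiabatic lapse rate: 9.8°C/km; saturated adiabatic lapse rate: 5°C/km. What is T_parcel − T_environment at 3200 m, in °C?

Parcel:
  1200 → 1800 m (dry, 9.8°C/km): ΔT = -9.8 × 0.6 = -5.88°C → T = 8.22°C
  1800 → 3200 m (saturated, 5°C/km): ΔT = -5 × 1.4 = -7°C → T = 1.22°C
Environment:
  1200 → 2400 m (environment, lower layer, 3.7°C/km): ΔT = -3.7 × 1.2 = -4.44°C → T = 9.66°C
  2400 → 3200 m (environment, upper layer, 10.1°C/km): ΔT = -10.1 × 0.8 = -8.08°C → T = 1.58°C
T_parcel − T_env = 1.22 − 1.58 = -0.36°C

-0.36°C (parcel cooler than environment)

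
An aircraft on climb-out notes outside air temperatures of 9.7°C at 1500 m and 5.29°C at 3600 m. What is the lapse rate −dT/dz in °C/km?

Γ = −ΔT/Δz = (9.7 − 5.29) / (3600 − 1500) m
  = 4.41°C / 2.1 km = 2.1°C/km

2.1°C/km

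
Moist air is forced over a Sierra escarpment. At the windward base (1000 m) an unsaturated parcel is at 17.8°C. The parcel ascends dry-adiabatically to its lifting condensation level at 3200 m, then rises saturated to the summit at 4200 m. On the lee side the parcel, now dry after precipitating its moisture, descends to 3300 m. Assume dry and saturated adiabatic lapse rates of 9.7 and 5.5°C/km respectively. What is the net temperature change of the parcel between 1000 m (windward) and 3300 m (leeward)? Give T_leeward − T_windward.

-18.11°C

1000 → 3200 m (dry, 9.7°C/km): ΔT = -9.7 × 2.2 = -21.34°C → T = -3.54°C
3200 → 4200 m (saturated, 5.5°C/km): ΔT = -5.5 × 1 = -5.5°C → T = -9.04°C
4200 → 3300 m (dry descent, 9.7°C/km): ΔT = +9.7 × 0.9 = +8.73°C → T = -0.31°C
Net change vs windward start: -0.31 − 17.8 = -18.11°C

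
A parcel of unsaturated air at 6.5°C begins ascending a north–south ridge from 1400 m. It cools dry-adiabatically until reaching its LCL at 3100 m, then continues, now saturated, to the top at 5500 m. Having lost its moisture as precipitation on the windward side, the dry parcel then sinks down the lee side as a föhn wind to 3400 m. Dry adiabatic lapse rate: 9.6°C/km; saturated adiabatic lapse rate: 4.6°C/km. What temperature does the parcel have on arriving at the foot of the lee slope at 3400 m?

From 1400 m to 3100 m (dry): cools by 9.6 × 1.7 = 16.32°C, giving -9.82°C.
From 3100 m to 5500 m (saturated): cools by 4.6 × 2.4 = 11.04°C, giving -20.86°C.
From 5500 m to 3400 m (dry descent): warms by 9.6 × 2.1 = 20.16°C, giving -0.7°C.

-0.7°C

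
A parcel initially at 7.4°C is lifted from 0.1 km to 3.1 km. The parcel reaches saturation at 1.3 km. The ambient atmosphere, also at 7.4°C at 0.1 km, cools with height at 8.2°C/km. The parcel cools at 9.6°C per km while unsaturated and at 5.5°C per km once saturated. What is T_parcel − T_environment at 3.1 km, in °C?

Parcel:
  Dry to 1300 m: -9.6 × 1.2 km = -11.52°C, so T = -4.12°C.
  Saturated to 3100 m: -5.5 × 1.8 km = -9.9°C, so T = -14.02°C.
Environment:
  Environment to 3100 m: -8.2 × 3 km = -24.6°C, so T = -17.2°C.
T_parcel − T_env = -14.02 − (-17.2) = +3.18°C

+3.18°C (parcel warmer than environment)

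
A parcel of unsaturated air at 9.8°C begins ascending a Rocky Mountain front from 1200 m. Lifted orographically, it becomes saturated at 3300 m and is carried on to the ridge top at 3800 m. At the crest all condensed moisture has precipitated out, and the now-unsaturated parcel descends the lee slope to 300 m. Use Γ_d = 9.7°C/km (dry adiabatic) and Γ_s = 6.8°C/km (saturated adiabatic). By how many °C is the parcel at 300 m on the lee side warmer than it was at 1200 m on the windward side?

+10.18°C

1200–3300 m, dry: Δz = 2.1 km ⇒ ΔT = -20.37°C; T = -10.57°C
3300–3800 m, saturated: Δz = 0.5 km ⇒ ΔT = -3.4°C; T = -13.97°C
3800–300 m, dry descent: Δz = 3.5 km ⇒ ΔT = +33.95°C; T = 19.98°C
Net change vs windward start: 19.98 − 9.8 = +10.18°C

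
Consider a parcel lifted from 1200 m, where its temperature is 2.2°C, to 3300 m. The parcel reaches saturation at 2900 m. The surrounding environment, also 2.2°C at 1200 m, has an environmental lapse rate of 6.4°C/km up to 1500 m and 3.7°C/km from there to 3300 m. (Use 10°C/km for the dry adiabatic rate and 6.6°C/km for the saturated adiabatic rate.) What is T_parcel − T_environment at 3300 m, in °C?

Parcel:
  1200–2900 m, dry: Δz = 1.7 km ⇒ ΔT = -17°C; T = -14.8°C
  2900–3300 m, saturated: Δz = 0.4 km ⇒ ΔT = -2.64°C; T = -17.44°C
Environment:
  1200–1500 m, environment, lower layer: Δz = 0.3 km ⇒ ΔT = -1.92°C; T = 0.28°C
  1500–3300 m, environment, upper layer: Δz = 1.8 km ⇒ ΔT = -6.66°C; T = -6.38°C
T_parcel − T_env = -17.44 − (-6.38) = -11.06°C

-11.06°C (parcel cooler than environment)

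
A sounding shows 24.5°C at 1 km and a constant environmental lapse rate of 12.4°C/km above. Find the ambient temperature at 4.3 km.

-16.42°C

From 1000 m to 4300 m (environmental): cools by 12.4 × 3.3 = 40.92°C, giving -16.42°C.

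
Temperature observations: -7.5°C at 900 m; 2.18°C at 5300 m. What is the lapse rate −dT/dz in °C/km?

-2.2°C/km

Γ = −ΔT/Δz = (-7.5 − 2.18) / (5300 − 900) m
  = -9.68°C / 4.4 km = -2.2°C/km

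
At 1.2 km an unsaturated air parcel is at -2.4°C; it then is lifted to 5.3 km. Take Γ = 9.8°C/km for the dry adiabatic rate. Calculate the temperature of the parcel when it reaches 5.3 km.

From 1200 m to 5300 m (dry adiabatic): cools by 9.8 × 4.1 = 40.18°C, giving -42.58°C.

-42.58°C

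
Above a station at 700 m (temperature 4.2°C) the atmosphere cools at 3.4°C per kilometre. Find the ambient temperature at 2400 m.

-1.58°C

700–2400 m, environmental: Δz = 1.7 km ⇒ ΔT = -5.78°C; T = -1.58°C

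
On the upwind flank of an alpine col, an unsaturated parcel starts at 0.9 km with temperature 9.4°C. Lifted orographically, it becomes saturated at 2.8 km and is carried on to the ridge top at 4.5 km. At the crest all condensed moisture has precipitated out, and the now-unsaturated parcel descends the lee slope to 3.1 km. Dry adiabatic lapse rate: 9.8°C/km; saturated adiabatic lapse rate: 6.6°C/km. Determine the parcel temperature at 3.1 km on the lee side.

-6.72°C

900 → 2800 m (dry, 9.8°C/km): ΔT = -9.8 × 1.9 = -18.62°C → T = -9.22°C
2800 → 4500 m (saturated, 6.6°C/km): ΔT = -6.6 × 1.7 = -11.22°C → T = -20.44°C
4500 → 3100 m (dry descent, 9.8°C/km): ΔT = +9.8 × 1.4 = +13.72°C → T = -6.72°C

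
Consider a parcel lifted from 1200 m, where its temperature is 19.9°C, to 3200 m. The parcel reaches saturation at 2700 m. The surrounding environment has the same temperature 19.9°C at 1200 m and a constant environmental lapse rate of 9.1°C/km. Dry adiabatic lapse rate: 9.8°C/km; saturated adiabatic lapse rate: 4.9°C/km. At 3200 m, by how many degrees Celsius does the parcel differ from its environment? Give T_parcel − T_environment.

Parcel:
  Dry to 2700 m: -9.8 × 1.5 km = -14.7°C, so T = 5.2°C.
  Saturated to 3200 m: -4.9 × 0.5 km = -2.45°C, so T = 2.75°C.
Environment:
  Environment to 3200 m: -9.1 × 2 km = -18.2°C, so T = 1.7°C.
T_parcel − T_env = 2.75 − 1.7 = +1.05°C

+1.05°C (parcel warmer than environment)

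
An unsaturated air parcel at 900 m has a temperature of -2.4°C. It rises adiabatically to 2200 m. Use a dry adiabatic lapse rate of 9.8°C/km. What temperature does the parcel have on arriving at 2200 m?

900–2200 m, dry adiabatic: Δz = 1.3 km ⇒ ΔT = -12.74°C; T = -15.14°C

-15.14°C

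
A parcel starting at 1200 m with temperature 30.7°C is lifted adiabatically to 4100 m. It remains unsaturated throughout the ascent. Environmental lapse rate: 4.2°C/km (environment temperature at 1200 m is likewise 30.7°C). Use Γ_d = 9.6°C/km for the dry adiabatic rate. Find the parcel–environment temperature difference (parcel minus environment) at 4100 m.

Parcel:
  1200 → 4100 m (dry, 9.6°C/km): ΔT = -9.6 × 2.9 = -27.84°C → T = 2.86°C
Environment:
  1200 → 4100 m (environment, 4.2°C/km): ΔT = -4.2 × 2.9 = -12.18°C → T = 18.52°C
T_parcel − T_env = 2.86 − 18.52 = -15.66°C

-15.66°C (parcel cooler than environment)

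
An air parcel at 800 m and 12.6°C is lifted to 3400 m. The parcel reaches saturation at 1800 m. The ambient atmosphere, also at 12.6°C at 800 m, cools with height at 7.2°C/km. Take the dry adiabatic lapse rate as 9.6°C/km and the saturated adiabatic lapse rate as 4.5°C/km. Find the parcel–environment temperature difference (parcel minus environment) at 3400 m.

Parcel:
  Dry to 1800 m: -9.6 × 1 km = -9.6°C, so T = 3°C.
  Saturated to 3400 m: -4.5 × 1.6 km = -7.2°C, so T = -4.2°C.
Environment:
  Environment to 3400 m: -7.2 × 2.6 km = -18.72°C, so T = -6.12°C.
T_parcel − T_env = -4.2 − (-6.12) = +1.92°C

+1.92°C (parcel warmer than environment)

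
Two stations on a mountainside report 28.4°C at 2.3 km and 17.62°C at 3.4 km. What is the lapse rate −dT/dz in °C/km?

9.8°C/km

Γ = −ΔT/Δz = (28.4 − 17.62) / (3400 − 2300) m
  = 10.78°C / 1.1 km = 9.8°C/km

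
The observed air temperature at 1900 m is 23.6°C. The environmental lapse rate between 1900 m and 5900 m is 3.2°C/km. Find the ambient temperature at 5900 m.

1900 → 5900 m (environmental, 3.2°C/km): ΔT = -3.2 × 4 = -12.8°C → T = 10.8°C

10.8°C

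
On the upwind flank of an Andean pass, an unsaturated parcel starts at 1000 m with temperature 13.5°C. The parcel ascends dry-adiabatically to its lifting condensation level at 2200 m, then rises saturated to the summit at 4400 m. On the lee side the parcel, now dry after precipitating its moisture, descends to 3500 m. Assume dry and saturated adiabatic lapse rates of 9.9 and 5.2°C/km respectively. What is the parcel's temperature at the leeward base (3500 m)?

Dry to 2200 m: -9.9 × 1.2 km = -11.88°C, so T = 1.62°C.
Saturated to 4400 m: -5.2 × 2.2 km = -11.44°C, so T = -9.82°C.
Dry descent to 3500 m: +9.9 × 0.9 km = +8.91°C, so T = -0.91°C.

-0.91°C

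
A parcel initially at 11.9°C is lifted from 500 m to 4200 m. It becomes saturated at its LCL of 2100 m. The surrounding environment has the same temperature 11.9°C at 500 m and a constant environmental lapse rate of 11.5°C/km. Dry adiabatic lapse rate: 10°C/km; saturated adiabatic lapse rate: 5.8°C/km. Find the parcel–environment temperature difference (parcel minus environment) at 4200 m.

Parcel:
  From 500 m to 2100 m (dry): cools by 10 × 1.6 = 16°C, giving -4.1°C.
  From 2100 m to 4200 m (saturated): cools by 5.8 × 2.1 = 12.18°C, giving -16.28°C.
Environment:
  From 500 m to 4200 m (environment): cools by 11.5 × 3.7 = 42.55°C, giving -30.65°C.
T_parcel − T_env = -16.28 − (-30.65) = +14.37°C

+14.37°C (parcel warmer than environment)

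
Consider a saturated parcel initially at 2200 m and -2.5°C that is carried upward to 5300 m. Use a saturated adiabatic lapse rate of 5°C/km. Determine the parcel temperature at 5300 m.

From 2200 m to 5300 m (saturated adiabatic): cools by 5 × 3.1 = 15.5°C, giving -18°C.

-18°C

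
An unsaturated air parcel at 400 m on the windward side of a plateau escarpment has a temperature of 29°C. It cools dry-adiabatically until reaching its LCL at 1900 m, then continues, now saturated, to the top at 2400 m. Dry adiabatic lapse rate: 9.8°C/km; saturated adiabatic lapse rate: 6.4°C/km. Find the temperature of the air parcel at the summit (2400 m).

11.1°C

From 400 m to 1900 m (dry): cools by 9.8 × 1.5 = 14.7°C, giving 14.3°C.
From 1900 m to 2400 m (saturated): cools by 6.4 × 0.5 = 3.2°C, giving 11.1°C.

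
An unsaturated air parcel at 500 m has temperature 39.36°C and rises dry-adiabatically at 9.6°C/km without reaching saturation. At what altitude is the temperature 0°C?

Height above start = (39.36 − 0) / 9.6 = 4.1 km
Altitude = 500 m + 4100 m = 4600 m

4600 m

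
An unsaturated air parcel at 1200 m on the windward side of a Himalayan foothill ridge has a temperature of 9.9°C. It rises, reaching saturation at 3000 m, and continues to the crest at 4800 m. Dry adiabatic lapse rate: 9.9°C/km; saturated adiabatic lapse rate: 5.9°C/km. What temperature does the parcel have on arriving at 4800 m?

-18.54°C

1200–3000 m, dry: Δz = 1.8 km ⇒ ΔT = -17.82°C; T = -7.92°C
3000–4800 m, saturated: Δz = 1.8 km ⇒ ΔT = -10.62°C; T = -18.54°C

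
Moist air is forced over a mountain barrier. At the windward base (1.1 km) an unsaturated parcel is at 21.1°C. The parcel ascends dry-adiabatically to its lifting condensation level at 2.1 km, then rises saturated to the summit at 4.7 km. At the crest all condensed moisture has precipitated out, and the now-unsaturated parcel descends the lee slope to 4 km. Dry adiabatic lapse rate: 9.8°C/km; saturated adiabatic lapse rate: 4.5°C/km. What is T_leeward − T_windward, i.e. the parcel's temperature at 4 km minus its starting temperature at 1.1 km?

-14.64°C

1100–2100 m, dry: Δz = 1 km ⇒ ΔT = -9.8°C; T = 11.3°C
2100–4700 m, saturated: Δz = 2.6 km ⇒ ΔT = -11.7°C; T = -0.4°C
4700–4000 m, dry descent: Δz = 0.7 km ⇒ ΔT = +6.86°C; T = 6.46°C
Net change vs windward start: 6.46 − 21.1 = -14.64°C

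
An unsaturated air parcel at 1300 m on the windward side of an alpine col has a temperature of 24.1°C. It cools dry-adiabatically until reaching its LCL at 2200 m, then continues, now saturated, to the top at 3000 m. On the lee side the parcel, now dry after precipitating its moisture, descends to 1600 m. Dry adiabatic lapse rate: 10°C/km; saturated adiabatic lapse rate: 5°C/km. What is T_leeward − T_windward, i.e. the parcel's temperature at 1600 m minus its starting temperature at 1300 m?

+1°C

1300–2200 m, dry: Δz = 0.9 km ⇒ ΔT = -9°C; T = 15.1°C
2200–3000 m, saturated: Δz = 0.8 km ⇒ ΔT = -4°C; T = 11.1°C
3000–1600 m, dry descent: Δz = 1.4 km ⇒ ΔT = +14°C; T = 25.1°C
Net change vs windward start: 25.1 − 24.1 = +1°C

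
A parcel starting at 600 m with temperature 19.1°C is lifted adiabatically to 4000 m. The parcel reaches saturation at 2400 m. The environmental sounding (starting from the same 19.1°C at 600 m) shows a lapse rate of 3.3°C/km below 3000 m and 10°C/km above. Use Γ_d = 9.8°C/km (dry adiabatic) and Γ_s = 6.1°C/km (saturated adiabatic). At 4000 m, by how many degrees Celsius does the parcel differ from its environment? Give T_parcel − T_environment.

-9.48°C (parcel cooler than environment)

Parcel:
  From 600 m to 2400 m (dry): cools by 9.8 × 1.8 = 17.64°C, giving 1.46°C.
  From 2400 m to 4000 m (saturated): cools by 6.1 × 1.6 = 9.76°C, giving -8.3°C.
Environment:
  From 600 m to 3000 m (environment, lower layer): cools by 3.3 × 2.4 = 7.92°C, giving 11.18°C.
  From 3000 m to 4000 m (environment, upper layer): cools by 10 × 1 = 10°C, giving 1.18°C.
T_parcel − T_env = -8.3 − 1.18 = -9.48°C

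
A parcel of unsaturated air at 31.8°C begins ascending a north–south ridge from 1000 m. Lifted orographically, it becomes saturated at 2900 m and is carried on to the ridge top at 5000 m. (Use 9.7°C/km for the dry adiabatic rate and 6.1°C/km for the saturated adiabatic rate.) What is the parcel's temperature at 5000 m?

0.56°C

Dry to 2900 m: -9.7 × 1.9 km = -18.43°C, so T = 13.37°C.
Saturated to 5000 m: -6.1 × 2.1 km = -12.81°C, so T = 0.56°C.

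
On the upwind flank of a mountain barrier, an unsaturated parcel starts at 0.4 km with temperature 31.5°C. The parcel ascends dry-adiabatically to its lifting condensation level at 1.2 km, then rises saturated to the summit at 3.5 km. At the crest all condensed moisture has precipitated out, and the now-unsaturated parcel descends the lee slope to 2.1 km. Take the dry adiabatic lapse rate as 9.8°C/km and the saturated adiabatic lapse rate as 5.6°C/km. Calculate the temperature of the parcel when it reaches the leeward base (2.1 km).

24.5°C

400 → 1200 m (dry, 9.8°C/km): ΔT = -9.8 × 0.8 = -7.84°C → T = 23.66°C
1200 → 3500 m (saturated, 5.6°C/km): ΔT = -5.6 × 2.3 = -12.88°C → T = 10.78°C
3500 → 2100 m (dry descent, 9.8°C/km): ΔT = +9.8 × 1.4 = +13.72°C → T = 24.5°C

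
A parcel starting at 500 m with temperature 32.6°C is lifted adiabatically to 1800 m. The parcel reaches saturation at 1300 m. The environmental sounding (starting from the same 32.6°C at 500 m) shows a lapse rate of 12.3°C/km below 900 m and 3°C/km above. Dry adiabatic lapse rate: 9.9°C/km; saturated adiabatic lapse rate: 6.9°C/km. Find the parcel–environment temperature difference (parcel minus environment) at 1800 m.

Parcel:
  From 500 m to 1300 m (dry): cools by 9.9 × 0.8 = 7.92°C, giving 24.68°C.
  From 1300 m to 1800 m (saturated): cools by 6.9 × 0.5 = 3.45°C, giving 21.23°C.
Environment:
  From 500 m to 900 m (environment, lower layer): cools by 12.3 × 0.4 = 4.92°C, giving 27.68°C.
  From 900 m to 1800 m (environment, upper layer): cools by 3 × 0.9 = 2.7°C, giving 24.98°C.
T_parcel − T_env = 21.23 − 24.98 = -3.75°C

-3.75°C (parcel cooler than environment)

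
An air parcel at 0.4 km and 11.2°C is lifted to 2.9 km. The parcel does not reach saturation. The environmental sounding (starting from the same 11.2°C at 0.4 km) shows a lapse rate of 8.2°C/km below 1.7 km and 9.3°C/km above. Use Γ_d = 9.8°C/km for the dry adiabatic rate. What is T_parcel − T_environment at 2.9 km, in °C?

-2.68°C (parcel cooler than environment)

Parcel:
  From 400 m to 2900 m (dry): cools by 9.8 × 2.5 = 24.5°C, giving -13.3°C.
Environment:
  From 400 m to 1700 m (environment, lower layer): cools by 8.2 × 1.3 = 10.66°C, giving 0.54°C.
  From 1700 m to 2900 m (environment, upper layer): cools by 9.3 × 1.2 = 11.16°C, giving -10.62°C.
T_parcel − T_env = -13.3 − (-10.62) = -2.68°C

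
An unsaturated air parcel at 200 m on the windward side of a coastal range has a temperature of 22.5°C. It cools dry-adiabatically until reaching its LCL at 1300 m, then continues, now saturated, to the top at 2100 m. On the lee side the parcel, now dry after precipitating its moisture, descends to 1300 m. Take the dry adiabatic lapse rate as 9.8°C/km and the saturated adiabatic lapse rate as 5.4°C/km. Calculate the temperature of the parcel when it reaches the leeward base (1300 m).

200–1300 m, dry: Δz = 1.1 km ⇒ ΔT = -10.78°C; T = 11.72°C
1300–2100 m, saturated: Δz = 0.8 km ⇒ ΔT = -4.32°C; T = 7.4°C
2100–1300 m, dry descent: Δz = 0.8 km ⇒ ΔT = +7.84°C; T = 15.24°C

15.24°C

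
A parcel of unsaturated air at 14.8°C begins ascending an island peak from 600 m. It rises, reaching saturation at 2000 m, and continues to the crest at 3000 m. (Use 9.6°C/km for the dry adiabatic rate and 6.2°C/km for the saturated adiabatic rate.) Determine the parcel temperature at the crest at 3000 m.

From 600 m to 2000 m (dry): cools by 9.6 × 1.4 = 13.44°C, giving 1.36°C.
From 2000 m to 3000 m (saturated): cools by 6.2 × 1 = 6.2°C, giving -4.84°C.

-4.84°C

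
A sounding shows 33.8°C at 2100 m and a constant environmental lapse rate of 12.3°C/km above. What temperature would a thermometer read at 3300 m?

19.04°C

2100 → 3300 m (environmental, 12.3°C/km): ΔT = -12.3 × 1.2 = -14.76°C → T = 19.04°C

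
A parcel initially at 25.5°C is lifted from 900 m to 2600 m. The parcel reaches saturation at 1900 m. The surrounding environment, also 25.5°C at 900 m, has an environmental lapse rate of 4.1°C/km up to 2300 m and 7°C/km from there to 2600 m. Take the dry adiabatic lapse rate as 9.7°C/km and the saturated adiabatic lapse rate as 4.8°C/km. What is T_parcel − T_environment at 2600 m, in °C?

-5.22°C (parcel cooler than environment)

Parcel:
  From 900 m to 1900 m (dry): cools by 9.7 × 1 = 9.7°C, giving 15.8°C.
  From 1900 m to 2600 m (saturated): cools by 4.8 × 0.7 = 3.36°C, giving 12.44°C.
Environment:
  From 900 m to 2300 m (environment, lower layer): cools by 4.1 × 1.4 = 5.74°C, giving 19.76°C.
  From 2300 m to 2600 m (environment, upper layer): cools by 7 × 0.3 = 2.1°C, giving 17.66°C.
T_parcel − T_env = 12.44 − 17.66 = -5.22°C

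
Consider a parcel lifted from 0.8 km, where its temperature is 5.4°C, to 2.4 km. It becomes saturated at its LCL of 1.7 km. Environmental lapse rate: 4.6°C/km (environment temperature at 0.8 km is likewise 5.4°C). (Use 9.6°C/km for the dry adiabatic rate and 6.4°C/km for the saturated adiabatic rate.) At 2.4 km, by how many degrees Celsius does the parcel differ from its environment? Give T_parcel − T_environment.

-5.76°C (parcel cooler than environment)

Parcel:
  Dry to 1700 m: -9.6 × 0.9 km = -8.64°C, so T = -3.24°C.
  Saturated to 2400 m: -6.4 × 0.7 km = -4.48°C, so T = -7.72°C.
Environment:
  Environment to 2400 m: -4.6 × 1.6 km = -7.36°C, so T = -1.96°C.
T_parcel − T_env = -7.72 − (-1.96) = -5.76°C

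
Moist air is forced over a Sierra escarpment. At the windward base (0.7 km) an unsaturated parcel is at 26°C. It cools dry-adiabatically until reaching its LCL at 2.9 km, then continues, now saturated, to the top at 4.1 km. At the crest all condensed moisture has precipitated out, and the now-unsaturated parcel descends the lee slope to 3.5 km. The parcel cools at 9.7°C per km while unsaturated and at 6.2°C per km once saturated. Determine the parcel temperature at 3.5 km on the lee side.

700 → 2900 m (dry, 9.7°C/km): ΔT = -9.7 × 2.2 = -21.34°C → T = 4.66°C
2900 → 4100 m (saturated, 6.2°C/km): ΔT = -6.2 × 1.2 = -7.44°C → T = -2.78°C
4100 → 3500 m (dry descent, 9.7°C/km): ΔT = +9.7 × 0.6 = +5.82°C → T = 3.04°C

3.04°C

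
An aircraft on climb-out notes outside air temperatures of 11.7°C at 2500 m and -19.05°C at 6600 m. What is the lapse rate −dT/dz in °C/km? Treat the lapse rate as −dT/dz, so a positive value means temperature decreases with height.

7.5°C/km

Γ = −ΔT/Δz = (11.7 − (-19.05)) / (6600 − 2500) m
  = 30.75°C / 4.1 km = 7.5°C/km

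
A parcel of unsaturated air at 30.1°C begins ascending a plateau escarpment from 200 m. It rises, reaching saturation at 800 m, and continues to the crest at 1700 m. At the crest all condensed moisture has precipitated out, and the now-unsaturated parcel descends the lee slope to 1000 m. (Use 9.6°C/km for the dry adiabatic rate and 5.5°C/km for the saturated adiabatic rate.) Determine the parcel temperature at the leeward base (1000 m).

200 → 800 m (dry, 9.6°C/km): ΔT = -9.6 × 0.6 = -5.76°C → T = 24.34°C
800 → 1700 m (saturated, 5.5°C/km): ΔT = -5.5 × 0.9 = -4.95°C → T = 19.39°C
1700 → 1000 m (dry descent, 9.6°C/km): ΔT = +9.6 × 0.7 = +6.72°C → T = 26.11°C

26.11°C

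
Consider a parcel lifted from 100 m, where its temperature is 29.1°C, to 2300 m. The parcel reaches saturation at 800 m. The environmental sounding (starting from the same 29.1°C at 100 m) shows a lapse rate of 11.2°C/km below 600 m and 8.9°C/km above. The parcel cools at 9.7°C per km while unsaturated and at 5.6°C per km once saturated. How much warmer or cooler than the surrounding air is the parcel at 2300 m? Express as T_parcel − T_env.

Parcel:
  100 → 800 m (dry, 9.7°C/km): ΔT = -9.7 × 0.7 = -6.79°C → T = 22.31°C
  800 → 2300 m (saturated, 5.6°C/km): ΔT = -5.6 × 1.5 = -8.4°C → T = 13.91°C
Environment:
  100 → 600 m (environment, lower layer, 11.2°C/km): ΔT = -11.2 × 0.5 = -5.6°C → T = 23.5°C
  600 → 2300 m (environment, upper layer, 8.9°C/km): ΔT = -8.9 × 1.7 = -15.13°C → T = 8.37°C
T_parcel − T_env = 13.91 − 8.37 = +5.54°C

+5.54°C (parcel warmer than environment)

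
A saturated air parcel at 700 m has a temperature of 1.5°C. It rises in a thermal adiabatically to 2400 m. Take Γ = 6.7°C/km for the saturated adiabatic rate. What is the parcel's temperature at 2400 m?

-9.89°C

From 700 m to 2400 m (saturated adiabatic): cools by 6.7 × 1.7 = 11.39°C, giving -9.89°C.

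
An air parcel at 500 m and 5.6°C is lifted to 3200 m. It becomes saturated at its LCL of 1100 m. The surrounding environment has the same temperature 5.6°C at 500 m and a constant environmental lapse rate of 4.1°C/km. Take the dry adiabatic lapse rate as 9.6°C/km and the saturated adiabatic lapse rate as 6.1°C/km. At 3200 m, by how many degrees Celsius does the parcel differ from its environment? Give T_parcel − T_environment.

Parcel:
  500–1100 m, dry: Δz = 0.6 km ⇒ ΔT = -5.76°C; T = -0.16°C
  1100–3200 m, saturated: Δz = 2.1 km ⇒ ΔT = -12.81°C; T = -12.97°C
Environment:
  500–3200 m, environment: Δz = 2.7 km ⇒ ΔT = -11.07°C; T = -5.47°C
T_parcel − T_env = -12.97 − (-5.47) = -7.5°C

-7.5°C (parcel cooler than environment)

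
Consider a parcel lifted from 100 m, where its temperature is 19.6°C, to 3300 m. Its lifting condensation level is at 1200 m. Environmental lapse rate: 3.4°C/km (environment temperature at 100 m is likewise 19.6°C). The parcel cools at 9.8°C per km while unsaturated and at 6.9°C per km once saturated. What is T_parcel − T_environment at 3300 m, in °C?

-14.39°C (parcel cooler than environment)

Parcel:
  100 → 1200 m (dry, 9.8°C/km): ΔT = -9.8 × 1.1 = -10.78°C → T = 8.82°C
  1200 → 3300 m (saturated, 6.9°C/km): ΔT = -6.9 × 2.1 = -14.49°C → T = -5.67°C
Environment:
  100 → 3300 m (environment, 3.4°C/km): ΔT = -3.4 × 3.2 = -10.88°C → T = 8.72°C
T_parcel − T_env = -5.67 − 8.72 = -14.39°C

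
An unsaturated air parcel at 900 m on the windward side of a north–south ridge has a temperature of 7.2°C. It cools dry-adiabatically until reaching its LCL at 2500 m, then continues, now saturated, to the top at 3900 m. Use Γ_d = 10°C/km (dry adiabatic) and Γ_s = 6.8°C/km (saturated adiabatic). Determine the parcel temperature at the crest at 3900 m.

-18.32°C

900–2500 m, dry: Δz = 1.6 km ⇒ ΔT = -16°C; T = -8.8°C
2500–3900 m, saturated: Δz = 1.4 km ⇒ ΔT = -9.52°C; T = -18.32°C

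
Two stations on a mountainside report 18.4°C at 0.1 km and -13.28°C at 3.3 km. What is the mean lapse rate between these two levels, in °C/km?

9.9°C/km

Γ = −ΔT/Δz = (18.4 − (-13.28)) / (3300 − 100) m
  = 31.68°C / 3.2 km = 9.9°C/km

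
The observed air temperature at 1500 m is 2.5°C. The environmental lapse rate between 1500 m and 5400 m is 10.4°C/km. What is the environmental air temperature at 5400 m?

-38.06°C

Environmental to 5400 m: -10.4 × 3.9 km = -40.56°C, so T = -38.06°C.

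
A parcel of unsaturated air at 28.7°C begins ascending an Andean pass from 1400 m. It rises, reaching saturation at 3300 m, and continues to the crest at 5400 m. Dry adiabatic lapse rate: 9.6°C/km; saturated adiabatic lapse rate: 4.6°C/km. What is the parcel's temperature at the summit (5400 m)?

0.8°C

Dry to 3300 m: -9.6 × 1.9 km = -18.24°C, so T = 10.46°C.
Saturated to 5400 m: -4.6 × 2.1 km = -9.66°C, so T = 0.8°C.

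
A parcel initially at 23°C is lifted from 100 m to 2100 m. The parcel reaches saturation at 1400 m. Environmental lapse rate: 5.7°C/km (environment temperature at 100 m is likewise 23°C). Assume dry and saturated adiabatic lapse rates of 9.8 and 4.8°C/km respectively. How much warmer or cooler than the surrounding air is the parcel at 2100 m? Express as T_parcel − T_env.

Parcel:
  From 100 m to 1400 m (dry): cools by 9.8 × 1.3 = 12.74°C, giving 10.26°C.
  From 1400 m to 2100 m (saturated): cools by 4.8 × 0.7 = 3.36°C, giving 6.9°C.
Environment:
  From 100 m to 2100 m (environment): cools by 5.7 × 2 = 11.4°C, giving 11.6°C.
T_parcel − T_env = 6.9 − 11.6 = -4.7°C

-4.7°C (parcel cooler than environment)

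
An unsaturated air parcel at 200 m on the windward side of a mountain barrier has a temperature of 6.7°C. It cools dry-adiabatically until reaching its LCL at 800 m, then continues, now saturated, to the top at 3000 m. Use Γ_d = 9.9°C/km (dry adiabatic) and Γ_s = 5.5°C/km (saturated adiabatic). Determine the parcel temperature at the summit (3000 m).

-11.34°C

From 200 m to 800 m (dry): cools by 9.9 × 0.6 = 5.94°C, giving 0.76°C.
From 800 m to 3000 m (saturated): cools by 5.5 × 2.2 = 12.1°C, giving -11.34°C.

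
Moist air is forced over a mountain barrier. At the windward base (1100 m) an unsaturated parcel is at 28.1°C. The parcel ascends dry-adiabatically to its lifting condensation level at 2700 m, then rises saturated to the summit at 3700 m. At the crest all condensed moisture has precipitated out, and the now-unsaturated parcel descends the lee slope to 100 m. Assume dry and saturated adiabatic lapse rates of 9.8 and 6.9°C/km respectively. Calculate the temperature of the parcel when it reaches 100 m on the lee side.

1100 → 2700 m (dry, 9.8°C/km): ΔT = -9.8 × 1.6 = -15.68°C → T = 12.42°C
2700 → 3700 m (saturated, 6.9°C/km): ΔT = -6.9 × 1 = -6.9°C → T = 5.52°C
3700 → 100 m (dry descent, 9.8°C/km): ΔT = +9.8 × 3.6 = +35.28°C → T = 40.8°C

40.8°C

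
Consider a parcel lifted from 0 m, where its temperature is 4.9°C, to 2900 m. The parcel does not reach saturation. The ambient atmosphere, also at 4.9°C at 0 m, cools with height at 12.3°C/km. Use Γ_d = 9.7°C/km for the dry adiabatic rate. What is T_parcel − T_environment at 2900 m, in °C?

Parcel:
  0 → 2900 m (dry, 9.7°C/km): ΔT = -9.7 × 2.9 = -28.13°C → T = -23.23°C
Environment:
  0 → 2900 m (environment, 12.3°C/km): ΔT = -12.3 × 2.9 = -35.67°C → T = -30.77°C
T_parcel − T_env = -23.23 − (-30.77) = +7.54°C

+7.54°C (parcel warmer than environment)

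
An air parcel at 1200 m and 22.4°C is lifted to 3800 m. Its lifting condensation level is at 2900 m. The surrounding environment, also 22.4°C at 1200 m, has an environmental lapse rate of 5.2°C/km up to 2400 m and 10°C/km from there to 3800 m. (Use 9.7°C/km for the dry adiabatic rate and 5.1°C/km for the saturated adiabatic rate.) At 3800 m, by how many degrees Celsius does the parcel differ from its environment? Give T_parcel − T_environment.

Parcel:
  Dry to 2900 m: -9.7 × 1.7 km = -16.49°C, so T = 5.91°C.
  Saturated to 3800 m: -5.1 × 0.9 km = -4.59°C, so T = 1.32°C.
Environment:
  Environment, lower layer to 2400 m: -5.2 × 1.2 km = -6.24°C, so T = 16.16°C.
  Environment, upper layer to 3800 m: -10 × 1.4 km = -14°C, so T = 2.16°C.
T_parcel − T_env = 1.32 − 2.16 = -0.84°C

-0.84°C (parcel cooler than environment)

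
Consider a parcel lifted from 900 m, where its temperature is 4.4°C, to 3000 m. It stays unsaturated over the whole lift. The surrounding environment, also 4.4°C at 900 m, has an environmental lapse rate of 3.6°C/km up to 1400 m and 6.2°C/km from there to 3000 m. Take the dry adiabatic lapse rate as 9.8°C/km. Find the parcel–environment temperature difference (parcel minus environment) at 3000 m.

-8.86°C (parcel cooler than environment)

Parcel:
  900 → 3000 m (dry, 9.8°C/km): ΔT = -9.8 × 2.1 = -20.58°C → T = -16.18°C
Environment:
  900 → 1400 m (environment, lower layer, 3.6°C/km): ΔT = -3.6 × 0.5 = -1.8°C → T = 2.6°C
  1400 → 3000 m (environment, upper layer, 6.2°C/km): ΔT = -6.2 × 1.6 = -9.92°C → T = -7.32°C
T_parcel − T_env = -16.18 − (-7.32) = -8.86°C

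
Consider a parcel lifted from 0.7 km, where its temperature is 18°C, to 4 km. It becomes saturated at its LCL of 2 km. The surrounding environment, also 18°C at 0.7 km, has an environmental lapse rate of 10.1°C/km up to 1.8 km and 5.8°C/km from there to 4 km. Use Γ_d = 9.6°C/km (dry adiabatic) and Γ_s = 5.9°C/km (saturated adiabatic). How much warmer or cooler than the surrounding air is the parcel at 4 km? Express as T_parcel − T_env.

-0.41°C (parcel cooler than environment)

Parcel:
  700–2000 m, dry: Δz = 1.3 km ⇒ ΔT = -12.48°C; T = 5.52°C
  2000–4000 m, saturated: Δz = 2 km ⇒ ΔT = -11.8°C; T = -6.28°C
Environment:
  700–1800 m, environment, lower layer: Δz = 1.1 km ⇒ ΔT = -11.11°C; T = 6.89°C
  1800–4000 m, environment, upper layer: Δz = 2.2 km ⇒ ΔT = -12.76°C; T = -5.87°C
T_parcel − T_env = -6.28 − (-5.87) = -0.41°C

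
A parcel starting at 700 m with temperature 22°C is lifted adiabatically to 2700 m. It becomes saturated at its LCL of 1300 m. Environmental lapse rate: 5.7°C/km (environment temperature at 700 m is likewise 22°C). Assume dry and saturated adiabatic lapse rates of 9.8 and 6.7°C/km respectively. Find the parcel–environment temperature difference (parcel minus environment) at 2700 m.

-3.86°C (parcel cooler than environment)

Parcel:
  Dry to 1300 m: -9.8 × 0.6 km = -5.88°C, so T = 16.12°C.
  Saturated to 2700 m: -6.7 × 1.4 km = -9.38°C, so T = 6.74°C.
Environment:
  Environment to 2700 m: -5.7 × 2 km = -11.4°C, so T = 10.6°C.
T_parcel − T_env = 6.74 − 10.6 = -3.86°C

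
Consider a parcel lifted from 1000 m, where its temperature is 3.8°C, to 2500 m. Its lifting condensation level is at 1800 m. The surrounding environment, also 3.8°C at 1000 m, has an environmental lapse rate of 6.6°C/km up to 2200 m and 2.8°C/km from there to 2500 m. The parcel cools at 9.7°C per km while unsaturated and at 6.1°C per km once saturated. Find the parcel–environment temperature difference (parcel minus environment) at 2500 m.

-3.27°C (parcel cooler than environment)

Parcel:
  From 1000 m to 1800 m (dry): cools by 9.7 × 0.8 = 7.76°C, giving -3.96°C.
  From 1800 m to 2500 m (saturated): cools by 6.1 × 0.7 = 4.27°C, giving -8.23°C.
Environment:
  From 1000 m to 2200 m (environment, lower layer): cools by 6.6 × 1.2 = 7.92°C, giving -4.12°C.
  From 2200 m to 2500 m (environment, upper layer): cools by 2.8 × 0.3 = 0.84°C, giving -4.96°C.
T_parcel − T_env = -8.23 − (-4.96) = -3.27°C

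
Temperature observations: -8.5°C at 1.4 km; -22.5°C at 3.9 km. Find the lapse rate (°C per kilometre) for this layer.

Γ = −ΔT/Δz = (-8.5 − (-22.5)) / (3900 − 1400) m
  = 14°C / 2.5 km = 5.6°C/km

5.6°C/km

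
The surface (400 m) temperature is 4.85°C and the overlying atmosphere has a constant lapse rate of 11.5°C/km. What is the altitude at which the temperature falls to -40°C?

Height above start = (4.85 − (-40)) / 11.5 = 3.9 km
Altitude = 400 m + 3900 m = 4300 m

4300 m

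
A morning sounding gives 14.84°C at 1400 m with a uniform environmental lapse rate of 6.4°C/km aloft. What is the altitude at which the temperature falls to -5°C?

Height above start = (14.84 − (-5)) / 6.4 = 3.1 km
Altitude = 1400 m + 3100 m = 4500 m

4500 m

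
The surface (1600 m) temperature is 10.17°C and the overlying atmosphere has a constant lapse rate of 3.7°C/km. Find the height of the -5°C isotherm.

5700 m

Height above start = (10.17 − (-5)) / 3.7 = 4.1 km
Altitude = 1600 m + 4100 m = 5700 m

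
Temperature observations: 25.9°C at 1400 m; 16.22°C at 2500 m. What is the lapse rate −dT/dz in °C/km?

Γ = −ΔT/Δz = (25.9 − 16.22) / (2500 − 1400) m
  = 9.68°C / 1.1 km = 8.8°C/km

8.8°C/km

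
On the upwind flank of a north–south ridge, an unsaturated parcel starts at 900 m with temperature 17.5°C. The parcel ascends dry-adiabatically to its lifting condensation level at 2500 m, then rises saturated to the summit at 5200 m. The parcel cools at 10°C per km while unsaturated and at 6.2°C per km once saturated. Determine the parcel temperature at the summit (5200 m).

Dry to 2500 m: -10 × 1.6 km = -16°C, so T = 1.5°C.
Saturated to 5200 m: -6.2 × 2.7 km = -16.74°C, so T = -15.24°C.

-15.24°C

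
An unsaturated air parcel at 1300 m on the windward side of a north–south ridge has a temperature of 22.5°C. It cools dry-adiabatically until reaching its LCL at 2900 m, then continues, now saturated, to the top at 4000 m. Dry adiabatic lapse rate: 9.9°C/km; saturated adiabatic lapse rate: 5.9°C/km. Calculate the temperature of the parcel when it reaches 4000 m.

1300 → 2900 m (dry, 9.9°C/km): ΔT = -9.9 × 1.6 = -15.84°C → T = 6.66°C
2900 → 4000 m (saturated, 5.9°C/km): ΔT = -5.9 × 1.1 = -6.49°C → T = 0.17°C

0.17°C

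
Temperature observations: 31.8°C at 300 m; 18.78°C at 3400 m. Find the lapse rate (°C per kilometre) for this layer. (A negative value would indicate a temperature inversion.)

4.2°C/km

Γ = −ΔT/Δz = (31.8 − 18.78) / (3400 − 300) m
  = 13.02°C / 3.1 km = 4.2°C/km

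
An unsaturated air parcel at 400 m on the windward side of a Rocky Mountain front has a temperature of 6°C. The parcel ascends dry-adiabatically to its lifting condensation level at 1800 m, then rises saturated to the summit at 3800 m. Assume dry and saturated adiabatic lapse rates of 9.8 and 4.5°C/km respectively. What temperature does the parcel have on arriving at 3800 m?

400 → 1800 m (dry, 9.8°C/km): ΔT = -9.8 × 1.4 = -13.72°C → T = -7.72°C
1800 → 3800 m (saturated, 4.5°C/km): ΔT = -4.5 × 2 = -9°C → T = -16.72°C

-16.72°C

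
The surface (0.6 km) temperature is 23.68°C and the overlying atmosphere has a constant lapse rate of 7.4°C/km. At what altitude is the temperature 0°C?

3.8 km

Height above start = (23.68 − 0) / 7.4 = 3.2 km
Altitude = 600 m + 3200 m = 3800 m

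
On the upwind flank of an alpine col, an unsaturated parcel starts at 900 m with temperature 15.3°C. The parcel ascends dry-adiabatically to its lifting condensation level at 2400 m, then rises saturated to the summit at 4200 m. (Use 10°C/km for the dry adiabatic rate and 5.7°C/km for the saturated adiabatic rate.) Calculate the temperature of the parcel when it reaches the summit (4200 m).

-9.96°C

900 → 2400 m (dry, 10°C/km): ΔT = -10 × 1.5 = -15°C → T = 0.3°C
2400 → 4200 m (saturated, 5.7°C/km): ΔT = -5.7 × 1.8 = -10.26°C → T = -9.96°C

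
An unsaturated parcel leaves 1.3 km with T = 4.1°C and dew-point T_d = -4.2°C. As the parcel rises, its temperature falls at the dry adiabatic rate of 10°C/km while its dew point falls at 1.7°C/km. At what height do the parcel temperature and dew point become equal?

2.3 km

T and T_d converge at 10 − 1.7 = 8.3°C per km
Height above start = (4.1 − (-4.2)) / 8.3 = 1 km
LCL altitude = 1300 m + 1000 m = 2300 m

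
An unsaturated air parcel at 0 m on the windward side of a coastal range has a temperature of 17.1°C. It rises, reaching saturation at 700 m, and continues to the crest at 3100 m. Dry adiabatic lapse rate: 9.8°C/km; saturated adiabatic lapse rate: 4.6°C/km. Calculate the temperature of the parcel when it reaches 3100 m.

From 0 m to 700 m (dry): cools by 9.8 × 0.7 = 6.86°C, giving 10.24°C.
From 700 m to 3100 m (saturated): cools by 4.6 × 2.4 = 11.04°C, giving -0.8°C.

-0.8°C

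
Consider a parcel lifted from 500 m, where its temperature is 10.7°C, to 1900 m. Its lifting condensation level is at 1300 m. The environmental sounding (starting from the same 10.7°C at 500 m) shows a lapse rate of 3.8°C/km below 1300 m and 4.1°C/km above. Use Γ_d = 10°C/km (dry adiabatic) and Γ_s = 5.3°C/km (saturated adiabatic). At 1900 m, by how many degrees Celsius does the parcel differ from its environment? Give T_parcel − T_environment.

-5.68°C (parcel cooler than environment)

Parcel:
  Dry to 1300 m: -10 × 0.8 km = -8°C, so T = 2.7°C.
  Saturated to 1900 m: -5.3 × 0.6 km = -3.18°C, so T = -0.48°C.
Environment:
  Environment, lower layer to 1300 m: -3.8 × 0.8 km = -3.04°C, so T = 7.66°C.
  Environment, upper layer to 1900 m: -4.1 × 0.6 km = -2.46°C, so T = 5.2°C.
T_parcel − T_env = -0.48 − 5.2 = -5.68°C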